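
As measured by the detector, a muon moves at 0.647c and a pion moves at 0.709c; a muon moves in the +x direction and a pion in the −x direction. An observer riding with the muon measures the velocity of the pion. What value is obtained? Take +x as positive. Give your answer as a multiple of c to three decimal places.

β_A = 0.647, β_B = -0.709.
Transform to A's frame with the inverse velocity-addition law: u' = (u − v)/(1 − uv/c²), taking u = β_B and v = β_A.
u' = (-0.709 − 0.647) / (1 − (0.647)(-0.709)) = -1.3560/1.4587 = -0.9296.

-0.930c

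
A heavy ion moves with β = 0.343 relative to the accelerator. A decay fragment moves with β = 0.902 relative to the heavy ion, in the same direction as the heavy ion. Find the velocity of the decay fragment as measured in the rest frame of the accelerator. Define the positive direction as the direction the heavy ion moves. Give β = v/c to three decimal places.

With v = 0.343 and u' = 0.902 (in units of c),
u = (u' + v)/(1 + u'v/c²):
u = (0.902 + 0.343) / (1 + 0.902·0.343) = 1.2450/1.3094 = 0.9508

β = 0.951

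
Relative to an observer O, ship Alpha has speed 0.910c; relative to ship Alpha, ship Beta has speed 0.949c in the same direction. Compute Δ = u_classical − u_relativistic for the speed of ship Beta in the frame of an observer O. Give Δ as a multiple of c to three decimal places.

Δ = 0.861c

Galilean: u_cl = 0.949 + 0.910 = 1.8590.
Relativistic: u_rel = (0.949 + 0.910) / (1 + 0.949·0.910) = 1.8590/1.8636 = 0.9975.
Δ = 1.8590 − 0.9975 = 0.8615.
(The classical prediction exceeds c; the relativistic result does not.)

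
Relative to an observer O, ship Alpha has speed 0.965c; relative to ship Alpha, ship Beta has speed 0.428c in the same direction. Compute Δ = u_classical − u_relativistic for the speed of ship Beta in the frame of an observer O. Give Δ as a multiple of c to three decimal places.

Galilean: u_cl = 0.428 + 0.965 = 1.3930.
Relativistic: u_rel = (0.428 + 0.965) / (1 + 0.428·0.965) = 1.3930/1.4130 = 0.9858.
Δ = 1.3930 − 0.9858 = 0.4072.
(The classical prediction exceeds c; the relativistic result does not.)

Δ = 0.407c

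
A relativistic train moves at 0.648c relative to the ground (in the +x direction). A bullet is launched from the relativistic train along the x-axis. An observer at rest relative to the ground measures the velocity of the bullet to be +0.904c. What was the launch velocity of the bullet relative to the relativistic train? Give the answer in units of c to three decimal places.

Invert the composition law: u' = (u − v)/(1 − uv/c²).
u' = (0.904 − 0.648) / (1 − (0.904)(0.648)) = 0.2560/0.4142 = 0.6180.

+0.618c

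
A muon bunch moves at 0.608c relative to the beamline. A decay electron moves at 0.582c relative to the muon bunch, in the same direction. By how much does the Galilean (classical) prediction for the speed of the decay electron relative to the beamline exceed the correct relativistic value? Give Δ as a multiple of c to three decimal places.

Δ = 0.311c

Galilean: u_cl = 0.582 + 0.608 = 1.1900.
Relativistic: u_rel = (0.582 + 0.608) / (1 + 0.582·0.608) = 1.1900/1.3539 = 0.8790.
Δ = 1.1900 − 0.8790 = 0.3110.
(The classical prediction exceeds c; the relativistic result does not.)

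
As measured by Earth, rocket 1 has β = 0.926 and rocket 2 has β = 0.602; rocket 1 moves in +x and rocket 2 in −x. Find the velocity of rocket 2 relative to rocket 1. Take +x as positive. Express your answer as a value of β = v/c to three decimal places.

β = -0.981

β_A = 0.926, β_B = -0.602.
Transform to A's frame with the inverse velocity-addition law: u' = (u − v)/(1 − uv/c²), taking u = β_B and v = β_A.
u' = (-0.602 − 0.926) / (1 − (0.926)(-0.602)) = -1.5280/1.5575 = -0.9811.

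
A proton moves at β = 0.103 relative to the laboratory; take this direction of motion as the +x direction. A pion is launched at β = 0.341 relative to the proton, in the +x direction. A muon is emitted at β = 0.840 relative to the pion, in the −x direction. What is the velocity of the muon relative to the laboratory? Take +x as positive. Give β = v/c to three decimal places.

β = -0.643

Apply u = (u' + v)/(1 + u'v/c²) successively, working outward toward the laboratory.
Start: velocity of the proton relative to the laboratory = 0.1030c.
Compose with the pion (u' = 0.341 in the proton frame): u_1 = (0.341 + 0.103) / (1 + 0.341·0.103) = 0.4440/1.0351 = 0.4289.
Compose with the muon (u' = -0.840 in the pion frame): u_2 = (-0.840 + 0.429) / (1 + (-0.840)·0.429) = -0.4111/0.6397 = -0.6426.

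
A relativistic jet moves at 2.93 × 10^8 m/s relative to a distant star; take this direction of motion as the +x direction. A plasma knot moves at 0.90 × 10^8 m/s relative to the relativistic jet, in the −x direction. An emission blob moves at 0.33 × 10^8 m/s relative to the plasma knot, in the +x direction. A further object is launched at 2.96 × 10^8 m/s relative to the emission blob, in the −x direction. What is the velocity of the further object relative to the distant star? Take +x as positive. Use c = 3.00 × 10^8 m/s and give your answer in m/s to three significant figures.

Apply u = (u' + v)/(1 + u'v/c²) successively, working outward toward the distant star.
(Dividing each given speed by c = 3.00 × 10^8 m/s to work in units of c.)
Start: velocity of the relativistic jet relative to the distant star = 0.9767c.
Compose with the plasma knot (u' = -0.300 in the relativistic jet frame): u_1 = (-0.300 + 0.977) / (1 + (-0.300)·0.977) = 0.6767/0.7070 = 0.9571.
Compose with the emission blob (u' = 0.110 in the plasma knot frame): u_2 = (0.110 + 0.957) / (1 + 0.110·0.957) = 1.0671/1.1053 = 0.9655.
Compose with the further object (u' = -0.987 in the emission blob frame): u_3 = (-0.987 + 0.965) / (1 + (-0.987)·0.965) = -0.0212/0.0474 = -0.4474.
So u = -0.4474 × 3.00 × 10^8 m/s.

-1.34 × 10^8 m/s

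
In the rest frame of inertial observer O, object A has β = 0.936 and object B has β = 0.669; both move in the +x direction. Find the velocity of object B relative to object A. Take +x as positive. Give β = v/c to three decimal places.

β = -0.714

β_A = 0.936, β_B = 0.669.
Transform to A's frame with the inverse velocity-addition law: u' = (u − v)/(1 − uv/c²), taking u = β_B and v = β_A.
u' = (0.669 − 0.936) / (1 − (0.936)(0.669)) = -0.2670/0.3738 = -0.7143.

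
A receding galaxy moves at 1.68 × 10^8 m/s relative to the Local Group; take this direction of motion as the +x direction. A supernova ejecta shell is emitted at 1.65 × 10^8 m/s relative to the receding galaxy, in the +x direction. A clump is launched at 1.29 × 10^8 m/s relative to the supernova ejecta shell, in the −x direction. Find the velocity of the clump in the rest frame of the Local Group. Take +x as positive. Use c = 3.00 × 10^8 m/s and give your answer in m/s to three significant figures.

Apply u = (u' + v)/(1 + u'v/c²) successively, working outward toward the Local Group.
(Dividing each given speed by c = 3.00 × 10^8 m/s to work in units of c.)
Start: velocity of the receding galaxy relative to the Local Group = 0.5600c.
Compose with the supernova ejecta shell (u' = 0.550 in the receding galaxy frame): u_1 = (0.550 + 0.560) / (1 + 0.550·0.560) = 1.1100/1.3080 = 0.8486.
Compose with the clump (u' = -0.430 in the supernova ejecta shell frame): u_2 = (-0.430 + 0.849) / (1 + (-0.430)·0.849) = 0.4186/0.6351 = 0.6592.
So u = 0.6592 × 3.00 × 10^8 m/s.

+1.98 × 10^8 m/s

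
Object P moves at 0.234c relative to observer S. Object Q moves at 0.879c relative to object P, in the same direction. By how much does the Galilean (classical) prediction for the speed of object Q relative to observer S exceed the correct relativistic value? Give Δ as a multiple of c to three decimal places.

Δ = 0.190c

Galilean: u_cl = 0.879 + 0.234 = 1.1130.
Relativistic: u_rel = (0.879 + 0.234) / (1 + 0.879·0.234) = 1.1130/1.2057 = 0.9231.
Δ = 1.1130 − 0.9231 = 0.1899.
(The classical prediction exceeds c; the relativistic result does not.)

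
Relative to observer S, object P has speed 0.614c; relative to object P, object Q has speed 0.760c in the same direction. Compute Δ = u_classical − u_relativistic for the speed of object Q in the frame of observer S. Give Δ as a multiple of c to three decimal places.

Δ = 0.437c

Galilean: u_cl = 0.760 + 0.614 = 1.3740.
Relativistic: u_rel = (0.760 + 0.614) / (1 + 0.760·0.614) = 1.3740/1.4666 = 0.9368.
Δ = 1.3740 − 0.9368 = 0.4372.
(The classical prediction exceeds c; the relativistic result does not.)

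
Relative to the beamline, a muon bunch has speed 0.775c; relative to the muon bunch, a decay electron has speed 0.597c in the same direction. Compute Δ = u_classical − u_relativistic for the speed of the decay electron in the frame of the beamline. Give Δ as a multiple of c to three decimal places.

Δ = 0.434c

Galilean: u_cl = 0.597 + 0.775 = 1.3720.
Relativistic: u_rel = (0.597 + 0.775) / (1 + 0.597·0.775) = 1.3720/1.4627 = 0.9380.
Δ = 1.3720 − 0.9380 = 0.4340.
(The classical prediction exceeds c; the relativistic result does not.)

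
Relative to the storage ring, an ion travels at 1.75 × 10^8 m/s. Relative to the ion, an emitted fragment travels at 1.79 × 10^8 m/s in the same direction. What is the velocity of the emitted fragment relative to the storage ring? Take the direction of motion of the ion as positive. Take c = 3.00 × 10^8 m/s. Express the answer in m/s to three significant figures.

2.63 × 10^8 m/s

In units of c (dividing by 3.00 × 10^8 m/s): v = 0.583, u' = 0.597.
u = (u' + v)/(1 + u'v/c²):
u = (0.597 + 0.583) / (1 + 0.597·0.583) = 1.1800/1.3481 = 0.8753
Converting back: u = 0.8753 × 3.00 × 10^8 m/s.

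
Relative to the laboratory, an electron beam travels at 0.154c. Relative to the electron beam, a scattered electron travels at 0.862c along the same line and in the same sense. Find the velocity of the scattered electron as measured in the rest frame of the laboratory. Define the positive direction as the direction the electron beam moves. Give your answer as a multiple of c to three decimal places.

0.897c

With v = 0.154 and u' = 0.862 (in units of c),
u = (u' + v)/(1 + u'v/c²):
u = (0.862 + 0.154) / (1 + 0.862·0.154) = 1.0160/1.1327 = 0.8969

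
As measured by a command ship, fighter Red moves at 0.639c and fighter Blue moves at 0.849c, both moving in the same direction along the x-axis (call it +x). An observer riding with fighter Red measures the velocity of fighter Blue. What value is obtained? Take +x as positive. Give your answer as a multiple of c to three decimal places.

β_A = 0.639, β_B = 0.849.
Transform to A's frame with the inverse velocity-addition law: u' = (u − v)/(1 − uv/c²), taking u = β_B and v = β_A.
u' = (0.849 − 0.639) / (1 − (0.639)(0.849)) = 0.2100/0.4575 = 0.4590.

+0.459c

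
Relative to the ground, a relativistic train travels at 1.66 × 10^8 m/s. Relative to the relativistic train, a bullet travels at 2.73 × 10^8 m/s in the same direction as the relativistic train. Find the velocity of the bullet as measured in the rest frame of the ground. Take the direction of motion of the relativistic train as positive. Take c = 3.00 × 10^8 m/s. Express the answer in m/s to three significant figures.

In units of c (dividing by 3.00 × 10^8 m/s): v = 0.553, u' = 0.910.
u = (u' + v)/(1 + u'v/c²):
u = (0.910 + 0.553) / (1 + 0.910·0.553) = 1.4633/1.5035 = 0.9733
Converting back: u = 0.9733 × 3.00 × 10^8 m/s.

2.92 × 10^8 m/s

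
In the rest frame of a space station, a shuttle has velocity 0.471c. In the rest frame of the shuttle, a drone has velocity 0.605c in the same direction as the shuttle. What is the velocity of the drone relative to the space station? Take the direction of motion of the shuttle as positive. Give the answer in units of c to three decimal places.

0.837c

With v = 0.471 and u' = 0.605 (in units of c),
u = (u' + v)/(1 + u'v/c²):
u = (0.605 + 0.471) / (1 + 0.605·0.471) = 1.0760/1.2850 = 0.8374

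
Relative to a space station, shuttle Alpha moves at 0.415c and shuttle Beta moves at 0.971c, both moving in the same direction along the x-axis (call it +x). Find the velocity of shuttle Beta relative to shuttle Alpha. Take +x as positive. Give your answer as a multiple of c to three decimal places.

+0.931c

β_A = 0.415, β_B = 0.971.
Transform to A's frame with the inverse velocity-addition law: u' = (u − v)/(1 − uv/c²), taking u = β_B and v = β_A.
u' = (0.971 − 0.415) / (1 − (0.415)(0.971)) = 0.5560/0.5970 = 0.9313.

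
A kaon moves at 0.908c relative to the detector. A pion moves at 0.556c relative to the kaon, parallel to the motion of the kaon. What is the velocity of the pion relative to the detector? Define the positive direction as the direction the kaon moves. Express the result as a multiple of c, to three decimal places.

0.973c

With v = 0.908 and u' = 0.556 (in units of c),
u = (u' + v)/(1 + u'v/c²):
u = (0.556 + 0.908) / (1 + 0.556·0.908) = 1.4640/1.5048 = 0.9729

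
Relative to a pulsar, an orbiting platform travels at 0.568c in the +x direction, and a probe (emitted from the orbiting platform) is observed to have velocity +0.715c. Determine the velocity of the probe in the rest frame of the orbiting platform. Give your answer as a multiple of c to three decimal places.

Invert the composition law: u' = (u − v)/(1 − uv/c²).
u' = (0.715 − 0.568) / (1 − (0.715)(0.568)) = 0.1470/0.5939 = 0.2475.

+0.248c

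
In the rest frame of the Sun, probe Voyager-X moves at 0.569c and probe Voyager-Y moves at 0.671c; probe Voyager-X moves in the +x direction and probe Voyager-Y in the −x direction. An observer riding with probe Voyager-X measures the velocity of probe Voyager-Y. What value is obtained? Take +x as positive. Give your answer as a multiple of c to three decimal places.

β_A = 0.569, β_B = -0.671.
Transform to A's frame with the inverse velocity-addition law: u' = (u − v)/(1 − uv/c²), taking u = β_B and v = β_A.
u' = (-0.671 − 0.569) / (1 − (0.569)(-0.671)) = -1.2400/1.3818 = -0.8974.

-0.897c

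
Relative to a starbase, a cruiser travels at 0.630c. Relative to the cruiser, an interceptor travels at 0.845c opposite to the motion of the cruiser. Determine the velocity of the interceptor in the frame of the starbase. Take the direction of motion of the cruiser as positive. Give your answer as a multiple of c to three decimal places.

With v = 0.630 and u' = -0.845 (in units of c),
u = (u' + v)/(1 + u'v/c²):
u = (-0.845 + 0.630) / (1 + (-0.845)·0.630) = -0.2150/0.4677 = -0.4597

-0.460c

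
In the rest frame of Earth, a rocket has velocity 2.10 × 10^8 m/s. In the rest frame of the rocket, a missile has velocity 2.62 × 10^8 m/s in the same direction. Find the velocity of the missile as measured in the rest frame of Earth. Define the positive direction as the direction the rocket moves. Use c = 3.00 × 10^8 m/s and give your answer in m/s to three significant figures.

2.93 × 10^8 m/s

In units of c (dividing by 3.00 × 10^8 m/s): v = 0.700, u' = 0.873.
u = (u' + v)/(1 + u'v/c²):
u = (0.873 + 0.700) / (1 + 0.873·0.700) = 1.5733/1.6113 = 0.9764
Converting back: u = 0.9764 × 3.00 × 10^8 m/s.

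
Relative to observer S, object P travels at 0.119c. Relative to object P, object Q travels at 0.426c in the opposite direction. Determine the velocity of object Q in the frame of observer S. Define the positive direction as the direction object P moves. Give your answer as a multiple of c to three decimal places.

-0.323c

With v = 0.119 and u' = -0.426 (in units of c),
u = (u' + v)/(1 + u'v/c²):
u = (-0.426 + 0.119) / (1 + (-0.426)·0.119) = -0.3070/0.9493 = -0.3234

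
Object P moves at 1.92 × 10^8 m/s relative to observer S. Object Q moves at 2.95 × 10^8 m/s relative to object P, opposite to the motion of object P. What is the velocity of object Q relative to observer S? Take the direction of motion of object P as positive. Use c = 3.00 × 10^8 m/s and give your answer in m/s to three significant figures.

-2.78 × 10^8 m/s

In units of c (dividing by 3.00 × 10^8 m/s): v = 0.640, u' = -0.983.
u = (u' + v)/(1 + u'v/c²):
u = (-0.983 + 0.640) / (1 + (-0.983)·0.640) = -0.3433/0.3707 = -0.9263
(Galilean addition would give -0.343c.)
Converting back: u = -0.9263 × 3.00 × 10^8 m/s.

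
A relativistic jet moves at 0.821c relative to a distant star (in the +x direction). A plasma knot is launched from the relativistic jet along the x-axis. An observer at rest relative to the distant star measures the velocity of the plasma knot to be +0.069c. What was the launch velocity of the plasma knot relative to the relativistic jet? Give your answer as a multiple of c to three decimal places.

-0.797c

Invert the composition law: u' = (u − v)/(1 − uv/c²).
u' = (0.069 − 0.821) / (1 − (0.069)(0.821)) = -0.7520/0.9434 = -0.7972.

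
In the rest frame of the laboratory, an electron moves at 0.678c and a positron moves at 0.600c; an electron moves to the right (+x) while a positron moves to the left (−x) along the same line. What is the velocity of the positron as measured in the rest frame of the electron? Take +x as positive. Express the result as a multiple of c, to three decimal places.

β_A = 0.678, β_B = -0.600.
Transform to A's frame with the inverse velocity-addition law: u' = (u − v)/(1 − uv/c²), taking u = β_B and v = β_A.
u' = (-0.600 − 0.678) / (1 − (0.678)(-0.600)) = -1.2780/1.4068 = -0.9084.

-0.908c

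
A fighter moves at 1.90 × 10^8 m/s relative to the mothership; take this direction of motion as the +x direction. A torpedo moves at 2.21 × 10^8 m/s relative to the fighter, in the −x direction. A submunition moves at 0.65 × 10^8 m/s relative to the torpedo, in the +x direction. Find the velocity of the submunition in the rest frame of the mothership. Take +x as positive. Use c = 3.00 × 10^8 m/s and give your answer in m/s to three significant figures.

Apply u = (u' + v)/(1 + u'v/c²) successively, working outward toward the mothership.
(Dividing each given speed by c = 3.00 × 10^8 m/s to work in units of c.)
Start: velocity of the fighter relative to the mothership = 0.6333c.
Compose with the torpedo (u' = -0.737 in the fighter frame): u_1 = (-0.737 + 0.633) / (1 + (-0.737)·0.633) = -0.1033/0.5334 = -0.1937.
Compose with the submunition (u' = 0.217 in the torpedo frame): u_2 = (0.217 + (-0.194)) / (1 + 0.217·(-0.194)) = 0.0230/0.9580 = 0.0240.
So u = 0.0240 × 3.00 × 10^8 m/s.

+7.19 × 10^6 m/s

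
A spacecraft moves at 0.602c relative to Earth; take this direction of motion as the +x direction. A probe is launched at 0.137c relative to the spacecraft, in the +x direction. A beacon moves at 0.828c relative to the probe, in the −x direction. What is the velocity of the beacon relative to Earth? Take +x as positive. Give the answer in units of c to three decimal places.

-0.334c

Apply u = (u' + v)/(1 + u'v/c²) successively, working outward toward Earth.
Start: velocity of the spacecraft relative to Earth = 0.6020c.
Compose with the probe (u' = 0.137 in the spacecraft frame): u_1 = (0.137 + 0.602) / (1 + 0.137·0.602) = 0.7390/1.0825 = 0.6827.
Compose with the beacon (u' = -0.828 in the probe frame): u_2 = (-0.828 + 0.683) / (1 + (-0.828)·0.683) = -0.1453/0.4347 = -0.3342.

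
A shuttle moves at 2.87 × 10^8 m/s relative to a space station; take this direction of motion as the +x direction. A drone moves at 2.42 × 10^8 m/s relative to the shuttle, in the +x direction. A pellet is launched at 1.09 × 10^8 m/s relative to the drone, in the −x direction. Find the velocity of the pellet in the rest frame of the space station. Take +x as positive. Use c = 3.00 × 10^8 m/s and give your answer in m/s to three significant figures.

+2.97 × 10^8 m/s

Apply u = (u' + v)/(1 + u'v/c²) successively, working outward toward the space station.
(Dividing each given speed by c = 3.00 × 10^8 m/s to work in units of c.)
Start: velocity of the shuttle relative to the space station = 0.9567c.
Compose with the drone (u' = 0.807 in the shuttle frame): u_1 = (0.807 + 0.957) / (1 + 0.807·0.957) = 1.7633/1.7717 = 0.9953.
Compose with the pellet (u' = -0.363 in the drone frame): u_2 = (-0.363 + 0.995) / (1 + (-0.363)·0.995) = 0.6319/0.6384 = 0.9899.
So u = 0.9899 × 3.00 × 10^8 m/s.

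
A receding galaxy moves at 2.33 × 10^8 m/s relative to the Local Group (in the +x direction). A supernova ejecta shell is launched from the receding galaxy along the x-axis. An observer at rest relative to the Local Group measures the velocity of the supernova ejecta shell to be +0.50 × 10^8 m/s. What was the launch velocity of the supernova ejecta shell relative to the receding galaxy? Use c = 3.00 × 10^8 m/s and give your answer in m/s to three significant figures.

v = 0.777c, u = 0.167c.
Invert the composition law: u' = (u − v)/(1 − uv/c²).
u' = (0.167 − 0.777) / (1 − (0.167)(0.777)) = -0.6100/0.8706 = -0.7007.
u' = -0.7007 × 3.00 × 10^8 m/s.

-2.10 × 10^8 m/s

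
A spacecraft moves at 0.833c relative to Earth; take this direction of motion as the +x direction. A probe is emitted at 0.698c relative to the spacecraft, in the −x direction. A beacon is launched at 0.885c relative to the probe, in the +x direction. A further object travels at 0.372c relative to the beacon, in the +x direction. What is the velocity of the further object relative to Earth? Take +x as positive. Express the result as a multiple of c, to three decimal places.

Apply u = (u' + v)/(1 + u'v/c²) successively, working outward toward Earth.
Start: velocity of the spacecraft relative to Earth = 0.8330c.
Compose with the probe (u' = -0.698 in the spacecraft frame): u_1 = (-0.698 + 0.833) / (1 + (-0.698)·0.833) = 0.1350/0.4186 = 0.3225.
Compose with the beacon (u' = 0.885 in the probe frame): u_2 = (0.885 + 0.323) / (1 + 0.885·0.323) = 1.2075/1.2854 = 0.9394.
Compose with the further object (u' = 0.372 in the beacon frame): u_3 = (0.372 + 0.939) / (1 + 0.372·0.939) = 1.3114/1.3495 = 0.9718.

+0.972c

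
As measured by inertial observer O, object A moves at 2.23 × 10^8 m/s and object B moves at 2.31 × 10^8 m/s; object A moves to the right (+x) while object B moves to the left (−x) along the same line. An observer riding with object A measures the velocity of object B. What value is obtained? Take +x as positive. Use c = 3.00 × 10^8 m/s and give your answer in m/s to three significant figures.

β_A = 0.743, β_B = -0.770 (dividing each by c = 3.00 × 10^8 m/s).
Transform to A's frame with the inverse velocity-addition law: u' = (u − v)/(1 − uv/c²), taking u = β_B and v = β_A.
u' = (-0.770 − 0.743) / (1 − (0.743)(-0.770)) = -1.5133/1.5724 = -0.9625.
u' = -0.9625 × 3.00 × 10^8 m/s.

-2.89 × 10^8 m/s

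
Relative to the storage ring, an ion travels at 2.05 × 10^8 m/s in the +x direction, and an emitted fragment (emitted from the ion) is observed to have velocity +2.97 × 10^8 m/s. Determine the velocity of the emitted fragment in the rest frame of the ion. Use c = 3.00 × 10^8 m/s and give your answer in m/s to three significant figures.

+2.84 × 10^8 m/s

v = 0.683c, u = 0.990c.
Invert the composition law: u' = (u − v)/(1 − uv/c²).
u' = (0.990 − 0.683) / (1 − (0.990)(0.683)) = 0.3067/0.3235 = 0.9480.
u' = 0.9480 × 3.00 × 10^8 m/s.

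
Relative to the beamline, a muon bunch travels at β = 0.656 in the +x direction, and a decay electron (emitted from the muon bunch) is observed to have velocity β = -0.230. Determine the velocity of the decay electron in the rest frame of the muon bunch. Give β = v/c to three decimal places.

β = -0.770

Invert the composition law: u' = (u − v)/(1 − uv/c²).
u' = (-0.230 − 0.656) / (1 − (-0.230)(0.656)) = -0.8860/1.1509 = -0.7698.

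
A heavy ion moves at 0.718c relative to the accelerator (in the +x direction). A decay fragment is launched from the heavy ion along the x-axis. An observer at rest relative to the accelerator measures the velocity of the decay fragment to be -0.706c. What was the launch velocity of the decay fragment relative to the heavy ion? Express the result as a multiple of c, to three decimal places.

Invert the composition law: u' = (u − v)/(1 − uv/c²).
u' = (-0.706 − 0.718) / (1 − (-0.706)(0.718)) = -1.4240/1.5069 = -0.9450.

-0.945c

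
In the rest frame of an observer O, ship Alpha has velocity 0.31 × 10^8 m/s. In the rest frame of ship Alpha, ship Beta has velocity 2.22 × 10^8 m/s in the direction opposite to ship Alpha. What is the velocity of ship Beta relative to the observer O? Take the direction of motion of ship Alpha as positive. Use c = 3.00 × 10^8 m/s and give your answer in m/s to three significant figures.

In units of c (dividing by 3.00 × 10^8 m/s): v = 0.103, u' = -0.740.
u = (u' + v)/(1 + u'v/c²):
u = (-0.740 + 0.103) / (1 + (-0.740)·0.103) = -0.6367/0.9235 = -0.6894
Converting back: u = -0.6894 × 3.00 × 10^8 m/s.

-2.07 × 10^8 m/s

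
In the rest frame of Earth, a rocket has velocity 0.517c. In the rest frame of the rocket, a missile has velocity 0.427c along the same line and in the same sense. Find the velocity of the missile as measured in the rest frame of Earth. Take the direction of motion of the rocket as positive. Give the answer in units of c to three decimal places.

With v = 0.517 and u' = 0.427 (in units of c),
u = (u' + v)/(1 + u'v/c²):
u = (0.427 + 0.517) / (1 + 0.427·0.517) = 0.9440/1.2208 = 0.7733

0.773c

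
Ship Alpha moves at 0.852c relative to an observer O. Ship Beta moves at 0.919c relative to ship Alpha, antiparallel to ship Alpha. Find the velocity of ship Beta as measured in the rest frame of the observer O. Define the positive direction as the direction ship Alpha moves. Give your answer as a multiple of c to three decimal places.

-0.309c

With v = 0.852 and u' = -0.919 (in units of c),
u = (u' + v)/(1 + u'v/c²):
u = (-0.919 + 0.852) / (1 + (-0.919)·0.852) = -0.0670/0.2170 = -0.3087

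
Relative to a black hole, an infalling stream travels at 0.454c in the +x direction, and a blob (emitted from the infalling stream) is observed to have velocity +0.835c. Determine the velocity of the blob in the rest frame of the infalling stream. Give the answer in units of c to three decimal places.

+0.614c

Invert the composition law: u' = (u − v)/(1 − uv/c²).
u' = (0.835 − 0.454) / (1 − (0.835)(0.454)) = 0.3810/0.6209 = 0.6136.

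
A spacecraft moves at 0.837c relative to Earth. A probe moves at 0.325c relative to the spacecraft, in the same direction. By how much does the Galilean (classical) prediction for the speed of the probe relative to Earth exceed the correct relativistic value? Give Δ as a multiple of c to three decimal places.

Δ = 0.248c

Galilean: u_cl = 0.325 + 0.837 = 1.1620.
Relativistic: u_rel = (0.325 + 0.837) / (1 + 0.325·0.837) = 1.1620/1.2720 = 0.9135.
Δ = 1.1620 − 0.9135 = 0.2485.
(The classical prediction exceeds c; the relativistic result does not.)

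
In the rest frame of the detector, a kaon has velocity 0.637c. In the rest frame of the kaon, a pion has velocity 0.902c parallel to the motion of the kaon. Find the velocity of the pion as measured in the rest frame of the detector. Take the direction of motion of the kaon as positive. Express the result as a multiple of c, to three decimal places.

0.977c

With v = 0.637 and u' = 0.902 (in units of c),
u = (u' + v)/(1 + u'v/c²):
u = (0.902 + 0.637) / (1 + 0.902·0.637) = 1.5390/1.5746 = 0.9774
(Galilean addition would give +1.539c, exceeding c.)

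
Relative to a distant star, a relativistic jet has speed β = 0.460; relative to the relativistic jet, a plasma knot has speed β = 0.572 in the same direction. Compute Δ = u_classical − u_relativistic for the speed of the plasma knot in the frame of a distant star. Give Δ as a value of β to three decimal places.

Δ = 0.215

Galilean: u_cl = 0.572 + 0.460 = 1.0320.
Relativistic: u_rel = (0.572 + 0.460) / (1 + 0.572·0.460) = 1.0320/1.2631 = 0.8170.
Δ = 1.0320 − 0.8170 = 0.2150.
(The classical prediction exceeds c; the relativistic result does not.)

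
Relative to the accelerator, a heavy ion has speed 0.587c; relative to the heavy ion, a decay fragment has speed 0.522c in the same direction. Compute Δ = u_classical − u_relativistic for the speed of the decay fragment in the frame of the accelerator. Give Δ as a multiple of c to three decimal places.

Galilean: u_cl = 0.522 + 0.587 = 1.1090.
Relativistic: u_rel = (0.522 + 0.587) / (1 + 0.522·0.587) = 1.1090/1.3064 = 0.8489.
Δ = 1.1090 − 0.8489 = 0.2601.
(The classical prediction exceeds c; the relativistic result does not.)

Δ = 0.260c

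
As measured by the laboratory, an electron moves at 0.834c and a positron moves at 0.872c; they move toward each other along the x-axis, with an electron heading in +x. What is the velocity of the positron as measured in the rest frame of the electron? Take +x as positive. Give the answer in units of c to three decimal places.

-0.988c

β_A = 0.834, β_B = -0.872.
Transform to A's frame with the inverse velocity-addition law: u' = (u − v)/(1 − uv/c²), taking u = β_B and v = β_A.
u' = (-0.872 − 0.834) / (1 − (0.834)(-0.872)) = -1.7060/1.7272 = -0.9877.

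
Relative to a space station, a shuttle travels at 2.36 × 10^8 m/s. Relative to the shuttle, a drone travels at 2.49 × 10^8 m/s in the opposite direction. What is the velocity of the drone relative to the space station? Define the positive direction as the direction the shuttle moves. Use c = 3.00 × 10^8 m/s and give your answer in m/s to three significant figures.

-3.75 × 10^7 m/s

In units of c (dividing by 3.00 × 10^8 m/s): v = 0.787, u' = -0.830.
u = (u' + v)/(1 + u'v/c²):
u = (-0.830 + 0.787) / (1 + (-0.830)·0.787) = -0.0433/0.3471 = -0.1249
Converting back: u = -0.1249 × 3.00 × 10^8 m/s.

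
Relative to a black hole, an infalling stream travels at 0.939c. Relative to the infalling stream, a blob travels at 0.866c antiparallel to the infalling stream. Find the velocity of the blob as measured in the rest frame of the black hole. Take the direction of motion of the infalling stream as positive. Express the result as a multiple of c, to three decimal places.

With v = 0.939 and u' = -0.866 (in units of c),
u = (u' + v)/(1 + u'v/c²):
u = (-0.866 + 0.939) / (1 + (-0.866)·0.939) = 0.0730/0.1868 = 0.3907

+0.391c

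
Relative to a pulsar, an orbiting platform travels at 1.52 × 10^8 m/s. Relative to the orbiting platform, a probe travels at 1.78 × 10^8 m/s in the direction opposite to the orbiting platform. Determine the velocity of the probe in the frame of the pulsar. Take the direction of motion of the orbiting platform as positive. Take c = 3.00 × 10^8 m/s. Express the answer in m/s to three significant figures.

In units of c (dividing by 3.00 × 10^8 m/s): v = 0.507, u' = -0.593.
u = (u' + v)/(1 + u'v/c²):
u = (-0.593 + 0.507) / (1 + (-0.593)·0.507) = -0.0867/0.6994 = -0.1239
Converting back: u = -0.1239 × 3.00 × 10^8 m/s.

-3.72 × 10^7 m/s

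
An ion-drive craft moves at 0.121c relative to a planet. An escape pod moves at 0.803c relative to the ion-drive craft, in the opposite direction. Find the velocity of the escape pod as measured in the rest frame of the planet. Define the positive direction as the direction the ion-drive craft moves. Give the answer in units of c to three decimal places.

With v = 0.121 and u' = -0.803 (in units of c),
u = (u' + v)/(1 + u'v/c²):
u = (-0.803 + 0.121) / (1 + (-0.803)·0.121) = -0.6820/0.9028 = -0.7554

-0.755c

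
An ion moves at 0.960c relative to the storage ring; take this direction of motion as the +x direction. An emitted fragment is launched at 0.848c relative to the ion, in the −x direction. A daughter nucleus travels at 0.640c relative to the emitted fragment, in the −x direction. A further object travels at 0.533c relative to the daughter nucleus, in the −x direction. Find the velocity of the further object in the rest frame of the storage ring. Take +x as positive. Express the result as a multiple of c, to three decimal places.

Apply u = (u' + v)/(1 + u'v/c²) successively, working outward toward the storage ring.
Start: velocity of the ion relative to the storage ring = 0.9600c.
Compose with the emitted fragment (u' = -0.848 in the ion frame): u_1 = (-0.848 + 0.960) / (1 + (-0.848)·0.960) = 0.1120/0.1859 = 0.6024.
Compose with the daughter nucleus (u' = -0.640 in the emitted fragment frame): u_2 = (-0.640 + 0.602) / (1 + (-0.640)·0.602) = -0.0376/0.6145 = -0.0612.
Compose with the further object (u' = -0.533 in the daughter nucleus frame): u_3 = (-0.533 + (-0.061)) / (1 + (-0.533)·(-0.061)) = -0.5942/1.0326 = -0.5754.

-0.575c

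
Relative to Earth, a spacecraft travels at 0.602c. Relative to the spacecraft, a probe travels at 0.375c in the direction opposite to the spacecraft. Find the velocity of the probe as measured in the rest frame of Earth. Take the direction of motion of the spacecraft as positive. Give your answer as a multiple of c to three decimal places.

With v = 0.602 and u' = -0.375 (in units of c),
u = (u' + v)/(1 + u'v/c²):
u = (-0.375 + 0.602) / (1 + (-0.375)·0.602) = 0.2270/0.7742 = 0.2932
(Galilean addition would give +0.227c.)

+0.293c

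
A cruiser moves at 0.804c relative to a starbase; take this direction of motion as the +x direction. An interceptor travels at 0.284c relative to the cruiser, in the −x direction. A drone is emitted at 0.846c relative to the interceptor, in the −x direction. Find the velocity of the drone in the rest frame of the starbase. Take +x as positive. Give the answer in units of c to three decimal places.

Apply u = (u' + v)/(1 + u'v/c²) successively, working outward toward the starbase.
Start: velocity of the cruiser relative to the starbase = 0.8040c.
Compose with the interceptor (u' = -0.284 in the cruiser frame): u_1 = (-0.284 + 0.804) / (1 + (-0.284)·0.804) = 0.5200/0.7717 = 0.6739.
Compose with the drone (u' = -0.846 in the interceptor frame): u_2 = (-0.846 + 0.674) / (1 + (-0.846)·0.674) = -0.1721/0.4299 = -0.4004.

-0.400c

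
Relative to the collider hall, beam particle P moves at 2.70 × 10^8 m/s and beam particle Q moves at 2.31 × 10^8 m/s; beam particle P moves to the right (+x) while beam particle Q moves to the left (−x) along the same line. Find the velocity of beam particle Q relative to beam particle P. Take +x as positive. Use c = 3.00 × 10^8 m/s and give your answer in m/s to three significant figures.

β_A = 0.900, β_B = -0.770 (dividing each by c = 3.00 × 10^8 m/s).
Transform to A's frame with the inverse velocity-addition law: u' = (u − v)/(1 − uv/c²), taking u = β_B and v = β_A.
u' = (-0.770 − 0.900) / (1 − (0.900)(-0.770)) = -1.6700/1.6930 = -0.9864.
u' = -0.9864 × 3.00 × 10^8 m/s.

-2.96 × 10^8 m/s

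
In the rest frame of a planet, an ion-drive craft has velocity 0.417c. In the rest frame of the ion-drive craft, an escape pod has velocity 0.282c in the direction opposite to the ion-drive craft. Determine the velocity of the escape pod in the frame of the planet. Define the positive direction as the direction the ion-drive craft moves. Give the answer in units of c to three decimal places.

+0.153c

With v = 0.417 and u' = -0.282 (in units of c),
u = (u' + v)/(1 + u'v/c²):
u = (-0.282 + 0.417) / (1 + (-0.282)·0.417) = 0.1350/0.8824 = 0.1530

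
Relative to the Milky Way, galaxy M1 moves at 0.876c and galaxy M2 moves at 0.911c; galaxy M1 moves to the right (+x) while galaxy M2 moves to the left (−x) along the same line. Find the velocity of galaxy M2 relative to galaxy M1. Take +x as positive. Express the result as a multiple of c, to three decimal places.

-0.994c

β_A = 0.876, β_B = -0.911.
Transform to A's frame with the inverse velocity-addition law: u' = (u − v)/(1 − uv/c²), taking u = β_B and v = β_A.
u' = (-0.911 − 0.876) / (1 − (0.876)(-0.911)) = -1.7870/1.7980 = -0.9939.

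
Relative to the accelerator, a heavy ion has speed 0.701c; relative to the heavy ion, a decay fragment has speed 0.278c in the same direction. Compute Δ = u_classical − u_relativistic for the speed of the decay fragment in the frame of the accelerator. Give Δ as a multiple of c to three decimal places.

Galilean: u_cl = 0.278 + 0.701 = 0.9790.
Relativistic: u_rel = (0.278 + 0.701) / (1 + 0.278·0.701) = 0.9790/1.1949 = 0.8193.
Δ = 0.9790 − 0.8193 = 0.1597.

Δ = 0.160c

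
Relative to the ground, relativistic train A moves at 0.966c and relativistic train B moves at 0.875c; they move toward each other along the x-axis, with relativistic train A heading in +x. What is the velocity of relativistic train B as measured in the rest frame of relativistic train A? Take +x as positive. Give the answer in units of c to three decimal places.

-0.998c

β_A = 0.966, β_B = -0.875.
Transform to A's frame with the inverse velocity-addition law: u' = (u − v)/(1 − uv/c²), taking u = β_B and v = β_A.
u' = (-0.875 − 0.966) / (1 − (0.966)(-0.875)) = -1.8410/1.8453 = -0.9977.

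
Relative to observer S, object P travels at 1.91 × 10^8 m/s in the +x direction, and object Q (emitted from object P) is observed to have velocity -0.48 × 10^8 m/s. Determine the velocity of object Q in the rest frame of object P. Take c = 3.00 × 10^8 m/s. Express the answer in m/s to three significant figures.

-2.17 × 10^8 m/s

v = 0.637c, u = -0.160c.
Invert the composition law: u' = (u − v)/(1 − uv/c²).
u' = (-0.160 − 0.637) / (1 − (-0.160)(0.637)) = -0.7967/1.1019 = -0.7230.
u' = -0.7230 × 3.00 × 10^8 m/s.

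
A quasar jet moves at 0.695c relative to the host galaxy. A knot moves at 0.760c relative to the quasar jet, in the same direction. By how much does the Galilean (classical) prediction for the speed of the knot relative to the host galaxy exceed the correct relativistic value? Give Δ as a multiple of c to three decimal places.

Δ = 0.503c

Galilean: u_cl = 0.760 + 0.695 = 1.4550.
Relativistic: u_rel = (0.760 + 0.695) / (1 + 0.760·0.695) = 1.4550/1.5282 = 0.9521.
Δ = 1.4550 − 0.9521 = 0.5029.
(The classical prediction exceeds c; the relativistic result does not.)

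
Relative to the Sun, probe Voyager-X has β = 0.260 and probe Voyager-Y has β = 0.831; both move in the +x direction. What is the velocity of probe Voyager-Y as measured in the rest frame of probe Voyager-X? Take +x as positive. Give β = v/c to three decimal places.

β_A = 0.260, β_B = 0.831.
Transform to A's frame with the inverse velocity-addition law: u' = (u − v)/(1 − uv/c²), taking u = β_B and v = β_A.
u' = (0.831 − 0.260) / (1 − (0.260)(0.831)) = 0.5710/0.7839 = 0.7284.

β = +0.728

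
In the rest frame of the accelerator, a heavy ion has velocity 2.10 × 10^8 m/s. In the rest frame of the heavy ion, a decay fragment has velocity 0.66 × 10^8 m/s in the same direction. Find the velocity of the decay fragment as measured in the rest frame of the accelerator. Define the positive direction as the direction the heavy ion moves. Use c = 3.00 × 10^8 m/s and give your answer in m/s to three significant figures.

2.39 × 10^8 m/s

In units of c (dividing by 3.00 × 10^8 m/s): v = 0.700, u' = 0.220.
u = (u' + v)/(1 + u'v/c²):
u = (0.220 + 0.700) / (1 + 0.220·0.700) = 0.9200/1.1540 = 0.7972
Converting back: u = 0.7972 × 3.00 × 10^8 m/s.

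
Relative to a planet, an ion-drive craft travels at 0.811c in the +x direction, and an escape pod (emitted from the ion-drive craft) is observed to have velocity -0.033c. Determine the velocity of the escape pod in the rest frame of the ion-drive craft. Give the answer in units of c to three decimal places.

-0.822c

Invert the composition law: u' = (u − v)/(1 − uv/c²).
u' = (-0.033 − 0.811) / (1 − (-0.033)(0.811)) = -0.8440/1.0268 = -0.8220.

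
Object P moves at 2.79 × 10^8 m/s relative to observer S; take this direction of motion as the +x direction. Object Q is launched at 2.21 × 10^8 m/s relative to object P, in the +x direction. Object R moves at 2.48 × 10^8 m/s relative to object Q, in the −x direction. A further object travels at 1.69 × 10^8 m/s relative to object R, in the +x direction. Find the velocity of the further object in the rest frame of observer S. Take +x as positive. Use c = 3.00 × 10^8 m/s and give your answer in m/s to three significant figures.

+2.90 × 10^8 m/s

Apply u = (u' + v)/(1 + u'v/c²) successively, working outward toward observer S.
(Dividing each given speed by c = 3.00 × 10^8 m/s to work in units of c.)
Start: velocity of object P relative to observer S = 0.9300c.
Compose with object Q (u' = 0.737 in object P frame): u_1 = (0.737 + 0.930) / (1 + 0.737·0.930) = 1.6667/1.6851 = 0.9891.
Compose with object R (u' = -0.827 in object Q frame): u_2 = (-0.827 + 0.989) / (1 + (-0.827)·0.989) = 0.1624/0.1824 = 0.8904.
Compose with the further object (u' = 0.563 in object R frame): u_3 = (0.563 + 0.890) / (1 + 0.563·0.890) = 1.4538/1.5016 = 0.9681.
So u = 0.9681 × 3.00 × 10^8 m/s.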